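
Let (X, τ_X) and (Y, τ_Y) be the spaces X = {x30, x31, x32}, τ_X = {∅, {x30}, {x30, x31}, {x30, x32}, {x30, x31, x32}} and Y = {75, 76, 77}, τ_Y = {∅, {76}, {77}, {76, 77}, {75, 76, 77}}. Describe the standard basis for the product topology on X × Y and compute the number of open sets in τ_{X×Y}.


Basis B = {∅ × ∅, {x30} × {76}, {x30} × {77}, {x30} × {76, 77}, {x30, x31} × {76}, {x30, x32} × {76}, {x30, x31} × {77}, {x30, x32} × {77}, {x30} × {75, 76, 77}, {x30, x31, x32} × {76}, {x30, x31, x32} × {77}, {x30, x31} × {76, 77}, {x30, x32} × {76, 77}, {x30, x31} × {75, 76, 77}, {x30, x32} × {75, 76, 77}, {x30, x31, x32} × {76, 77}, {x30, x31, x32} × {75, 76, 77}}; |τ_{X×Y}| = 50.

Enumerate products U × V with U ∈ τ_X, V ∈ τ_Y (deduplicated):
  ∅ × ∅ = {} (∅)
  {x30} × {76} = {(x30,76)}
  {x30} × {77} = {(x30,77)}
  {x30} × {76, 77} = {(x30,76), (x30,77)}
  {x30, x31} × {76} = {(x30,76), (x31,76)}
  {x30, x32} × {76} = {(x30,76), (x32,76)}
  {x30, x31} × {77} = {(x30,77), (x31,77)}
  {x30, x32} × {77} = {(x30,77), (x32,77)}
  {x30} × {75, 76, 77} = {(x30,75), (x30,76), (x30,77)}
  {x30, x31, x32} × {76} = {(x30,76), (x31,76), (x32,76)}
  {x30, x31, x32} × {77} = {(x30,77), (x31,77), (x32,77)}
  {x30, x31} × {76, 77} = {(x30,76), (x30,77), (x31,76), (x31,77)}
  {x30, x32} × {76, 77} = {(x30,76), (x30,77), (x32,76), (x32,77)}
  {x30, x31} × {75, 76, 77} = {(x30,75), (x30,76), (x30,77), (x31,75), (x31,76), (x31,77)}
  {x30, x32} × {75, 76, 77} = {(x30,75), (x30,76), (x30,77), (x32,75), (x32,76), (x32,77)}
  {x30, x31, x32} × {76, 77} = {(x30,76), (x30,77), (x31,76), (x31,77), (x32,76), (x32,77)}
  {x30, x31, x32} × {75, 76, 77} = {(x30,75), (x30,76), (x30,77), (x31,75), (x31,76), (x31,77), (x32,75), (x32,76), (x32,77)}
These 17 distinct sets form the basis B.
Close under arbitrary unions to get τ_{X×Y}; counting gives |τ_{X×Y}| = 50.


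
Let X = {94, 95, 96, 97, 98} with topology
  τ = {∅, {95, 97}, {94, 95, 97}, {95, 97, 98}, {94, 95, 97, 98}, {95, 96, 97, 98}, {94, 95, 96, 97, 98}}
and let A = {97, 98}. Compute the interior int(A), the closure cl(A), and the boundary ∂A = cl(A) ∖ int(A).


int(A) = ∅, cl(A) = {94, 95, 96, 97, 98}, ∂A = {94, 95, 96, 97, 98}.

Closed sets in (X, τ) are complements of opens:
  closed(X, τ) = {∅, {94}, {96}, {94, 96}, {96, 98}, {94, 96, 98}, {94, 95, 96, 97, 98}}.
int(A) = ⋃ {U ∈ τ : U ⊆ A}. Opens contained in A: ∅.
Taking the union of these: int(A) = ∅.
cl(A) = ⋂ {C closed : A ⊆ C}. Closed sets containing A: {94, 95, 96, 97, 98}.
Intersecting these: cl(A) = {94, 95, 96, 97, 98}.
∂A = cl(A) ∖ int(A) = {94, 95, 96, 97, 98} ∖ ∅ = {94, 95, 96, 97, 98}.


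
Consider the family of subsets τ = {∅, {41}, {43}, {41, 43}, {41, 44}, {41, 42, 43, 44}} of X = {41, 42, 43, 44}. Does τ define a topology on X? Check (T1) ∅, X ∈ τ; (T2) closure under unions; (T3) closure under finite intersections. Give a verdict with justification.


τ is NOT a topology on X.

Axiom (T1): ∅ ∈ τ? Yes; X ∈ τ? Yes.
Axiom (T2/T3): check pairwise unions and intersections of members of τ.
Counterexample for (T2): {43} ∪ {41, 44} = {41, 43, 44} ∉ τ. Therefore τ is NOT a topology.


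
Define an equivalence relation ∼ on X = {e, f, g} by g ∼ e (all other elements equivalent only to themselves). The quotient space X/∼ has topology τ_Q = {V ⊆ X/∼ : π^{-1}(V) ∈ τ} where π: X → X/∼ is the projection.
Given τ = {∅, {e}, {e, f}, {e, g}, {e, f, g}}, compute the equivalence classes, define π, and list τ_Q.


X/∼ = {[e=g], [f]}; |τ_Q| = 3.

Equivalence classes: [e=g], [f].
Quotient map π: X → X/∼ sends e ↦ [e=g], f ↦ [f], g ↦ [e=g].
For each subset V ⊆ X/∼, compute π^{-1}(V) ⊆ X and check whether π^{-1}(V) ∈ τ. V is open in τ_Q iff π^{-1}(V) ∈ τ.
  V = {}: π^{-1}(V) = ∅ ∈ τ ✓.
  V = {[e=g]}: π^{-1}(V) = {e, g} ∈ τ ✓.
  V = {[f]}: π^{-1}(V) = {f} ∉ τ ✗.
  V = {[e=g], [f]}: π^{-1}(V) = {e, f, g} ∈ τ ✓.
Open sets in the quotient: τ_Q = {{}, {[e=g]}, {[e=g], [f]}} (3 elements).


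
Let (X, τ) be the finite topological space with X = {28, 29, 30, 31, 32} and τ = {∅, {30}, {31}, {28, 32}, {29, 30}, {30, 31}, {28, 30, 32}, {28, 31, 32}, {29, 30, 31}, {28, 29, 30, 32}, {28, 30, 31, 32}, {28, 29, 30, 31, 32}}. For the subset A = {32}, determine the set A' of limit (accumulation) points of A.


A' = {28}

For each x ∈ X, list the open sets U ∈ τ with x ∈ U, then check whether U ∩ (A ∖ {x}) ≠ ∅ for every such U.
  x = 28: opens ∋ x are {28, 32}, {28, 30, 32}, {28, 31, 32}, {28, 29, 30, 32}, {28, 30, 31, 32}, {28, 29, 30, 31, 32}; each meets A ∖ {28}, so x IS a limit point.
  x = 29: open {29, 30} ∋ x has {29, 30} ∩ (A ∖ {29}) = ∅, so x is NOT a limit point.
  x = 30: open {30} ∋ x has {30} ∩ (A ∖ {30}) = ∅, so x is NOT a limit point.
  x = 31: open {31} ∋ x has {31} ∩ (A ∖ {31}) = ∅, so x is NOT a limit point.
  x = 32: open {28, 32} ∋ x has {28, 32} ∩ (A ∖ {32}) = ∅, so x is NOT a limit point.
Collecting: A' = {28}.


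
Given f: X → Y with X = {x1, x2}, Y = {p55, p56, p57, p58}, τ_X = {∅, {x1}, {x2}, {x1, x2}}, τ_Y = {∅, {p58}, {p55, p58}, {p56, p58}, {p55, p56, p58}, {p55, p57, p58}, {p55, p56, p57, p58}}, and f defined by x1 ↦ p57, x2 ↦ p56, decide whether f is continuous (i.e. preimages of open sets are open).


f IS continuous.

Compute f^{-1}(U) for each U ∈ τ_Y:
  U = ∅: f^{-1}(U) = ∅ ∈ τ_X ✓.
  U = {p58}: f^{-1}(U) = ∅ ∈ τ_X ✓.
  U = {p55, p58}: f^{-1}(U) = ∅ ∈ τ_X ✓.
  U = {p56, p58}: f^{-1}(U) = {x2} ∈ τ_X ✓.
  U = {p55, p56, p58}: f^{-1}(U) = {x2} ∈ τ_X ✓.
  U = {p55, p57, p58}: f^{-1}(U) = {x1} ∈ τ_X ✓.
  U = {p55, p56, p57, p58}: f^{-1}(U) = {x1, x2} ∈ τ_X ✓.
Every preimage lies in τ_X, so f IS continuous.


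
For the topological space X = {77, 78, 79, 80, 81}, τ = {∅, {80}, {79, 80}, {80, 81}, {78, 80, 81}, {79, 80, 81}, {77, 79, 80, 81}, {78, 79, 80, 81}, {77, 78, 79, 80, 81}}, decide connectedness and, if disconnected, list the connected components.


(X, τ) is connected.

Find clopen sets (U ∈ τ with X ∖ U ∈ τ):
  U = ∅, X ∖ U = {77, 78, 79, 80, 81} — both open, so U is clopen.
  U = {77, 78, 79, 80, 81}, X ∖ U = ∅ — both open, so U is clopen.
Only trivial clopens (∅ and X) exist, so (X, τ) is connected.
Compute connected components by grouping points that agree on all clopens:
  component: {77, 78, 79, 80, 81}


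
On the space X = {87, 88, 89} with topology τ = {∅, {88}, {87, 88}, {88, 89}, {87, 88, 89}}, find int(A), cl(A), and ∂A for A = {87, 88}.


int(A) = {87, 88}, cl(A) = {87, 88, 89}, ∂A = {89}.

Closed sets in (X, τ) are complements of opens:
  closed(X, τ) = {∅, {87}, {89}, {87, 89}, {87, 88, 89}}.
int(A) = ⋃ {U ∈ τ : U ⊆ A}. Opens contained in A: ∅, {88}, {87, 88}.
Taking the union of these: int(A) = {87, 88}.
cl(A) = ⋂ {C closed : A ⊆ C}. Closed sets containing A: {87, 88, 89}.
Intersecting these: cl(A) = {87, 88, 89}.
∂A = cl(A) ∖ int(A) = {87, 88, 89} ∖ {87, 88} = {89}.


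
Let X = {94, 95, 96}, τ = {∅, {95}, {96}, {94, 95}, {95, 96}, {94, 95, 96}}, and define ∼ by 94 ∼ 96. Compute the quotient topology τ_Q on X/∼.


X/∼ = {[94=96], [95]}; |τ_Q| = 3.

Equivalence classes: [94=96], [95].
Quotient map π: X → X/∼ sends 94 ↦ [94=96], 95 ↦ [95], 96 ↦ [94=96].
For each subset V ⊆ X/∼, compute π^{-1}(V) ⊆ X and check whether π^{-1}(V) ∈ τ. V is open in τ_Q iff π^{-1}(V) ∈ τ.
  V = {}: π^{-1}(V) = ∅ ∈ τ ✓.
  V = {[94=96]}: π^{-1}(V) = {94, 96} ∉ τ ✗.
  V = {[95]}: π^{-1}(V) = {95} ∈ τ ✓.
  V = {[94=96], [95]}: π^{-1}(V) = {94, 95, 96} ∈ τ ✓.
Open sets in the quotient: τ_Q = {{}, {[95]}, {[94=96], [95]}} (3 elements).


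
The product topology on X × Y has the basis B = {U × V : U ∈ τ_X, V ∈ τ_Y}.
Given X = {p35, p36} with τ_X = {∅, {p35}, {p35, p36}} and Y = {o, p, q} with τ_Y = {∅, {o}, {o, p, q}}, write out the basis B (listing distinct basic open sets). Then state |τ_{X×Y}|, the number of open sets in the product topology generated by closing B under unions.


Basis B = {∅ × ∅, {p35} × {o}, {p35, p36} × {o}, {p35} × {o, p, q}, {p35, p36} × {o, p, q}}; |τ_{X×Y}| = 6.

Enumerate products U × V with U ∈ τ_X, V ∈ τ_Y (deduplicated):
  ∅ × ∅ = {} (∅)
  {p35} × {o} = {(p35,o)}
  {p35, p36} × {o} = {(p35,o), (p36,o)}
  {p35} × {o, p, q} = {(p35,o), (p35,p), (p35,q)}
  {p35, p36} × {o, p, q} = {(p35,o), (p35,p), (p35,q), (p36,o), (p36,p), (p36,q)}
These 5 distinct sets form the basis B.
Close under arbitrary unions to get τ_{X×Y}; counting gives |τ_{X×Y}| = 6.


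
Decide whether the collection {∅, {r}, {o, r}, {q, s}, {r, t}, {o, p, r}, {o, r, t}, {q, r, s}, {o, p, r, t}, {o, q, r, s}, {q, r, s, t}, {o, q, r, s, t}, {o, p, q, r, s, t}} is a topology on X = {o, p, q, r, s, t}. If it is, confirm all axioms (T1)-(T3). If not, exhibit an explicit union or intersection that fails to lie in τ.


τ is NOT a topology on X.

Axiom (T1): ∅ ∈ τ? Yes; X ∈ τ? Yes.
Axiom (T2/T3): check pairwise unions and intersections of members of τ.
Counterexample for (T2): {q, s} ∪ {o, p, r} = {o, p, q, r, s} ∉ τ. Therefore τ is NOT a topology.


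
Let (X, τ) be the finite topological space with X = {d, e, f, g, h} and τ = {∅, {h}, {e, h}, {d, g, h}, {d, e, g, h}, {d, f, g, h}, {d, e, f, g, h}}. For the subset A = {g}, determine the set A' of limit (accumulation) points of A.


A' = {d, f}

For each x ∈ X, list the open sets U ∈ τ with x ∈ U, then check whether U ∩ (A ∖ {x}) ≠ ∅ for every such U.
  x = d: opens ∋ x are {d, g, h}, {d, e, g, h}, {d, f, g, h}, {d, e, f, g, h}; each meets A ∖ {d}, so x IS a limit point.
  x = e: open {e, h} ∋ x has {e, h} ∩ (A ∖ {e}) = ∅, so x is NOT a limit point.
  x = f: opens ∋ x are {d, f, g, h}, {d, e, f, g, h}; each meets A ∖ {f}, so x IS a limit point.
  x = g: open {d, g, h} ∋ x has {d, g, h} ∩ (A ∖ {g}) = ∅, so x is NOT a limit point.
  x = h: open {h} ∋ x has {h} ∩ (A ∖ {h}) = ∅, so x is NOT a limit point.
Collecting: A' = {d, f}.


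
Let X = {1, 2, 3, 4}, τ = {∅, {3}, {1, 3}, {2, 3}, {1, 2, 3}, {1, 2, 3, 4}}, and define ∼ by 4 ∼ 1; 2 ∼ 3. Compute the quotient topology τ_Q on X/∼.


X/∼ = {[1=4], [2=3]}; |τ_Q| = 3.

Equivalence classes: [1=4], [2=3].
Quotient map π: X → X/∼ sends 1 ↦ [1=4], 2 ↦ [2=3], 3 ↦ [2=3], 4 ↦ [1=4].
For each subset V ⊆ X/∼, compute π^{-1}(V) ⊆ X and check whether π^{-1}(V) ∈ τ. V is open in τ_Q iff π^{-1}(V) ∈ τ.
  V = {}: π^{-1}(V) = ∅ ∈ τ ✓.
  V = {[1=4]}: π^{-1}(V) = {1, 4} ∉ τ ✗.
  V = {[2=3]}: π^{-1}(V) = {2, 3} ∈ τ ✓.
  V = {[1=4], [2=3]}: π^{-1}(V) = {1, 2, 3, 4} ∈ τ ✓.
Open sets in the quotient: τ_Q = {{}, {[2=3]}, {[1=4], [2=3]}} (3 elements).


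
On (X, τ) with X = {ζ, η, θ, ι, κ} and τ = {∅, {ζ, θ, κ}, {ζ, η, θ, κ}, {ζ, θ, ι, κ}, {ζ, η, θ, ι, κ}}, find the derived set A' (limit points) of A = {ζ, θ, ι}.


A' = {ζ, η, θ, ι, κ}

For each x ∈ X, list the open sets U ∈ τ with x ∈ U, then check whether U ∩ (A ∖ {x}) ≠ ∅ for every such U.
  x = ζ: opens ∋ x are {ζ, θ, κ}, {ζ, η, θ, κ}, {ζ, θ, ι, κ}, {ζ, η, θ, ι, κ}; each meets A ∖ {ζ}, so x IS a limit point.
  x = η: opens ∋ x are {ζ, η, θ, κ}, {ζ, η, θ, ι, κ}; each meets A ∖ {η}, so x IS a limit point.
  x = θ: opens ∋ x are {ζ, θ, κ}, {ζ, η, θ, κ}, {ζ, θ, ι, κ}, {ζ, η, θ, ι, κ}; each meets A ∖ {θ}, so x IS a limit point.
  x = ι: opens ∋ x are {ζ, θ, ι, κ}, {ζ, η, θ, ι, κ}; each meets A ∖ {ι}, so x IS a limit point.
  x = κ: opens ∋ x are {ζ, θ, κ}, {ζ, η, θ, κ}, {ζ, θ, ι, κ}, {ζ, η, θ, ι, κ}; each meets A ∖ {κ}, so x IS a limit point.
Collecting: A' = {ζ, η, θ, ι, κ}.


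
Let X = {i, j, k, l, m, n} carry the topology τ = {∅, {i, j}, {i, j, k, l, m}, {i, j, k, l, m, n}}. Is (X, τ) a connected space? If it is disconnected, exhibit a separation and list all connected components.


(X, τ) is connected.

Find clopen sets (U ∈ τ with X ∖ U ∈ τ):
  U = ∅, X ∖ U = {i, j, k, l, m, n} — both open, so U is clopen.
  U = {i, j, k, l, m, n}, X ∖ U = ∅ — both open, so U is clopen.
Only trivial clopens (∅ and X) exist, so (X, τ) is connected.
Compute connected components by grouping points that agree on all clopens:
  component: {i, j, k, l, m, n}


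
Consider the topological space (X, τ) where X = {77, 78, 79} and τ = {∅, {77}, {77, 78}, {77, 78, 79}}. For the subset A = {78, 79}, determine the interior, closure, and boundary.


int(A) = ∅, cl(A) = {78, 79}, ∂A = {78, 79}.

Closed sets in (X, τ) are complements of opens:
  closed(X, τ) = {∅, {79}, {78, 79}, {77, 78, 79}}.
int(A) = ⋃ {U ∈ τ : U ⊆ A}. Opens contained in A: ∅.
Taking the union of these: int(A) = ∅.
cl(A) = ⋂ {C closed : A ⊆ C}. Closed sets containing A: {78, 79}, {77, 78, 79}.
Intersecting these: cl(A) = {78, 79}.
∂A = cl(A) ∖ int(A) = {78, 79} ∖ ∅ = {78, 79}.


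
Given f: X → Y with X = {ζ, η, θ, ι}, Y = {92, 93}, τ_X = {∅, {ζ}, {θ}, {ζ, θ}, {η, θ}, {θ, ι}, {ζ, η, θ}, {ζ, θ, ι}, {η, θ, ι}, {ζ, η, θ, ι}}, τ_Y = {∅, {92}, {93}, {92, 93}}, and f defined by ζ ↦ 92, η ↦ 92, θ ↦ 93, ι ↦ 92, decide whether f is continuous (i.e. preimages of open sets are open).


f is NOT continuous.

Compute f^{-1}(U) for each U ∈ τ_Y:
  U = ∅: f^{-1}(U) = ∅ ∈ τ_X ✓.
  U = {92}: f^{-1}(U) = {ζ, η, ι} ∉ τ_X ✗.
  U = {93}: f^{-1}(U) = {θ} ∈ τ_X ✓.
  U = {92, 93}: f^{-1}(U) = {ζ, η, θ, ι} ∈ τ_X ✓.
Found U = {92} with f^{-1}(U) = {ζ, η, ι} not in τ_X. Therefore f is NOT continuous.


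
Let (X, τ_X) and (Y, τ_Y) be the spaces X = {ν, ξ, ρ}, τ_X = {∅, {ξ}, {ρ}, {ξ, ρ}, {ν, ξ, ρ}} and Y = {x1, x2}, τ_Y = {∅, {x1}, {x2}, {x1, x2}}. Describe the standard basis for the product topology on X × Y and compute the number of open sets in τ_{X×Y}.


Basis B = {∅ × ∅, {ξ} × {x1}, {ξ} × {x2}, {ρ} × {x1}, {ρ} × {x2}, {ξ} × {x1, x2}, {ξ, ρ} × {x1}, {ξ, ρ} × {x2}, {ρ} × {x1, x2}, {ν, ξ, ρ} × {x1}, {ν, ξ, ρ} × {x2}, {ξ, ρ} × {x1, x2}, {ν, ξ, ρ} × {x1, x2}}; |τ_{X×Y}| = 25.

Enumerate products U × V with U ∈ τ_X, V ∈ τ_Y (deduplicated):
  ∅ × ∅ = {} (∅)
  {ξ} × {x1} = {(ξ,x1)}
  {ξ} × {x2} = {(ξ,x2)}
  {ρ} × {x1} = {(ρ,x1)}
  {ρ} × {x2} = {(ρ,x2)}
  {ξ} × {x1, x2} = {(ξ,x1), (ξ,x2)}
  {ξ, ρ} × {x1} = {(ξ,x1), (ρ,x1)}
  {ξ, ρ} × {x2} = {(ξ,x2), (ρ,x2)}
  {ρ} × {x1, x2} = {(ρ,x1), (ρ,x2)}
  {ν, ξ, ρ} × {x1} = {(ν,x1), (ξ,x1), (ρ,x1)}
  {ν, ξ, ρ} × {x2} = {(ν,x2), (ξ,x2), (ρ,x2)}
  {ξ, ρ} × {x1, x2} = {(ξ,x1), (ξ,x2), (ρ,x1), (ρ,x2)}
  {ν, ξ, ρ} × {x1, x2} = {(ν,x1), (ν,x2), (ξ,x1), (ξ,x2), (ρ,x1), (ρ,x2)}
These 13 distinct sets form the basis B.
Close under arbitrary unions to get τ_{X×Y}; counting gives |τ_{X×Y}| = 25.


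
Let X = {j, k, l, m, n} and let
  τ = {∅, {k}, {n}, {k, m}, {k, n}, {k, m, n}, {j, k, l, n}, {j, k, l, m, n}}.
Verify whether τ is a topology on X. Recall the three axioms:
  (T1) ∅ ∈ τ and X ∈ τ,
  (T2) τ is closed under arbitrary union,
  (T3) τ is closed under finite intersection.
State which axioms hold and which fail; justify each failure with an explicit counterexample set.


τ IS a topology on X.

Axiom (T1): ∅ ∈ τ? Yes; X ∈ τ? Yes.
Axiom (T2/T3): check pairwise unions and intersections of members of τ.
All pairwise intersections and unions checked — each lies in τ. Therefore τ satisfies (T1), (T2), (T3): it IS a topology on X.


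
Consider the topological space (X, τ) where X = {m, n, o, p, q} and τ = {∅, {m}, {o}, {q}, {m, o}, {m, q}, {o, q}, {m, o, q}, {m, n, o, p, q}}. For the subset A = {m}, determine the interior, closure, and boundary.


int(A) = {m}, cl(A) = {m, n, p}, ∂A = {n, p}.

Closed sets in (X, τ) are complements of opens:
  closed(X, τ) = {∅, {n, p}, {m, n, p}, {n, o, p}, {n, p, q}, {m, n, o, p}, {m, n, p, q}, {n, o, p, q}, {m, n, o, p, q}}.
int(A) = ⋃ {U ∈ τ : U ⊆ A}. Opens contained in A: ∅, {m}.
Taking the union of these: int(A) = {m}.
cl(A) = ⋂ {C closed : A ⊆ C}. Closed sets containing A: {m, n, p}, {m, n, o, p}, {m, n, p, q}, {m, n, o, p, q}.
Intersecting these: cl(A) = {m, n, p}.
∂A = cl(A) ∖ int(A) = {m, n, p} ∖ {m} = {n, p}.


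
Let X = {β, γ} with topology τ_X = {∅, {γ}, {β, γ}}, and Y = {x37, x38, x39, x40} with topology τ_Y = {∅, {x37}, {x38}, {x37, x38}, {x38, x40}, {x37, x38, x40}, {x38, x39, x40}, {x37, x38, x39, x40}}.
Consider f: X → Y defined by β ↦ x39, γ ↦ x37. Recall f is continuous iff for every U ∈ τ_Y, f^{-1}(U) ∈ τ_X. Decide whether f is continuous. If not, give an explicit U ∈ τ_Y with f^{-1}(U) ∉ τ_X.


f is NOT continuous.

Compute f^{-1}(U) for each U ∈ τ_Y:
  U = ∅: f^{-1}(U) = ∅ ∈ τ_X ✓.
  U = {x37}: f^{-1}(U) = {γ} ∈ τ_X ✓.
  U = {x38}: f^{-1}(U) = ∅ ∈ τ_X ✓.
  U = {x37, x38}: f^{-1}(U) = {γ} ∈ τ_X ✓.
  U = {x38, x40}: f^{-1}(U) = ∅ ∈ τ_X ✓.
  U = {x37, x38, x40}: f^{-1}(U) = {γ} ∈ τ_X ✓.
  U = {x38, x39, x40}: f^{-1}(U) = {β} ∉ τ_X ✗.
  U = {x37, x38, x39, x40}: f^{-1}(U) = {β, γ} ∈ τ_X ✓.
Found U = {x38, x39, x40} with f^{-1}(U) = {β} not in τ_X. Therefore f is NOT continuous.


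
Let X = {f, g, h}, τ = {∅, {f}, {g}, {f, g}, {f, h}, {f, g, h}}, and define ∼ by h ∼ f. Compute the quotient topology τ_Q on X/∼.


X/∼ = {[f=h], [g]}; |τ_Q| = 4.

Equivalence classes: [f=h], [g].
Quotient map π: X → X/∼ sends f ↦ [f=h], g ↦ [g], h ↦ [f=h].
For each subset V ⊆ X/∼, compute π^{-1}(V) ⊆ X and check whether π^{-1}(V) ∈ τ. V is open in τ_Q iff π^{-1}(V) ∈ τ.
  V = {}: π^{-1}(V) = ∅ ∈ τ ✓.
  V = {[f=h]}: π^{-1}(V) = {f, h} ∈ τ ✓.
  V = {[g]}: π^{-1}(V) = {g} ∈ τ ✓.
  V = {[f=h], [g]}: π^{-1}(V) = {f, g, h} ∈ τ ✓.
Open sets in the quotient: τ_Q = {{}, {[f=h]}, {[g]}, {[f=h], [g]}} (4 elements).


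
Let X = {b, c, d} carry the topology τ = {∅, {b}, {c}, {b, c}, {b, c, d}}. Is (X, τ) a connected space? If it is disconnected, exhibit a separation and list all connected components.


(X, τ) is connected.

Find clopen sets (U ∈ τ with X ∖ U ∈ τ):
  U = ∅, X ∖ U = {b, c, d} — both open, so U is clopen.
  U = {b, c, d}, X ∖ U = ∅ — both open, so U is clopen.
Only trivial clopens (∅ and X) exist, so (X, τ) is connected.
Compute connected components by grouping points that agree on all clopens:
  component: {b, c, d}


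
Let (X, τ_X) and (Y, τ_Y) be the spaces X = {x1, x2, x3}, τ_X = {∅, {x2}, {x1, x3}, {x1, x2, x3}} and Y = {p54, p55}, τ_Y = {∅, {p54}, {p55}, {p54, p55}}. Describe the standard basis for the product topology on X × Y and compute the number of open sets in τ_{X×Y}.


Basis B = {∅ × ∅, {x2} × {p54}, {x2} × {p55}, {x1, x3} × {p54}, {x1, x3} × {p55}, {x2} × {p54, p55}, {x1, x2, x3} × {p54}, {x1, x2, x3} × {p55}, {x1, x3} × {p54, p55}, {x1, x2, x3} × {p54, p55}}; |τ_{X×Y}| = 16.

Enumerate products U × V with U ∈ τ_X, V ∈ τ_Y (deduplicated):
  ∅ × ∅ = {} (∅)
  {x2} × {p54} = {(x2,p54)}
  {x2} × {p55} = {(x2,p55)}
  {x1, x3} × {p54} = {(x1,p54), (x3,p54)}
  {x1, x3} × {p55} = {(x1,p55), (x3,p55)}
  {x2} × {p54, p55} = {(x2,p54), (x2,p55)}
  {x1, x2, x3} × {p54} = {(x1,p54), (x2,p54), (x3,p54)}
  {x1, x2, x3} × {p55} = {(x1,p55), (x2,p55), (x3,p55)}
  {x1, x3} × {p54, p55} = {(x1,p54), (x1,p55), (x3,p54), (x3,p55)}
  {x1, x2, x3} × {p54, p55} = {(x1,p54), (x1,p55), (x2,p54), (x2,p55), (x3,p54), (x3,p55)}
These 10 distinct sets form the basis B.
Close under arbitrary unions to get τ_{X×Y}; counting gives |τ_{X×Y}| = 16.


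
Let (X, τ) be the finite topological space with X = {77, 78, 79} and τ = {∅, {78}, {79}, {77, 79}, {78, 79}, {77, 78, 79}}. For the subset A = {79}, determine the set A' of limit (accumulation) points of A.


A' = {77}

For each x ∈ X, list the open sets U ∈ τ with x ∈ U, then check whether U ∩ (A ∖ {x}) ≠ ∅ for every such U.
  x = 77: opens ∋ x are {77, 79}, {77, 78, 79}; each meets A ∖ {77}, so x IS a limit point.
  x = 78: open {78} ∋ x has {78} ∩ (A ∖ {78}) = ∅, so x is NOT a limit point.
  x = 79: open {79} ∋ x has {79} ∩ (A ∖ {79}) = ∅, so x is NOT a limit point.
Collecting: A' = {77}.


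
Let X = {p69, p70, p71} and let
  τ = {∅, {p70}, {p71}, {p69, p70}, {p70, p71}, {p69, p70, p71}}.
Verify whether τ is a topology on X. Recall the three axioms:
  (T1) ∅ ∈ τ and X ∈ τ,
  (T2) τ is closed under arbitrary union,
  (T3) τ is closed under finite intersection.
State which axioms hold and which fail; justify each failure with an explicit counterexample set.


τ IS a topology on X.

Axiom (T1): ∅ ∈ τ? Yes; X ∈ τ? Yes.
Axiom (T2/T3): check pairwise unions and intersections of members of τ.
All pairwise intersections and unions checked — each lies in τ. Therefore τ satisfies (T1), (T2), (T3): it IS a topology on X.


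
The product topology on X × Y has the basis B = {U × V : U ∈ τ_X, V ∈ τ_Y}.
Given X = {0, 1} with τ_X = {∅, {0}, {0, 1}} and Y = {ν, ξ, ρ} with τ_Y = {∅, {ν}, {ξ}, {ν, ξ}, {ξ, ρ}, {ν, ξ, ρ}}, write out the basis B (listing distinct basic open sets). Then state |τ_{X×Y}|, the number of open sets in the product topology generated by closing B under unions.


Basis B = {∅ × ∅, {0} × {ν}, {0} × {ξ}, {0} × {ν, ξ}, {0, 1} × {ν}, {0} × {ξ, ρ}, {0, 1} × {ξ}, {0} × {ν, ξ, ρ}, {0, 1} × {ν, ξ}, {0, 1} × {ξ, ρ}, {0, 1} × {ν, ξ, ρ}}; |τ_{X×Y}| = 18.

Enumerate products U × V with U ∈ τ_X, V ∈ τ_Y (deduplicated):
  ∅ × ∅ = {} (∅)
  {0} × {ν} = {(0,ν)}
  {0} × {ξ} = {(0,ξ)}
  {0} × {ν, ξ} = {(0,ν), (0,ξ)}
  {0, 1} × {ν} = {(0,ν), (1,ν)}
  {0} × {ξ, ρ} = {(0,ξ), (0,ρ)}
  {0, 1} × {ξ} = {(0,ξ), (1,ξ)}
  {0} × {ν, ξ, ρ} = {(0,ν), (0,ξ), (0,ρ)}
  {0, 1} × {ν, ξ} = {(0,ν), (0,ξ), (1,ν), (1,ξ)}
  {0, 1} × {ξ, ρ} = {(0,ξ), (0,ρ), (1,ξ), (1,ρ)}
  {0, 1} × {ν, ξ, ρ} = {(0,ν), (0,ξ), (0,ρ), (1,ν), (1,ξ), (1,ρ)}
These 11 distinct sets form the basis B.
Close under arbitrary unions to get τ_{X×Y}; counting gives |τ_{X×Y}| = 18.


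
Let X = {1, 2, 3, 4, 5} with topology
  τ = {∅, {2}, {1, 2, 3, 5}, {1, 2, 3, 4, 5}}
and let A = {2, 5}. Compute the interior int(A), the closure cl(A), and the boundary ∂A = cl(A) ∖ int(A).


int(A) = {2}, cl(A) = {1, 2, 3, 4, 5}, ∂A = {1, 3, 4, 5}.

Closed sets in (X, τ) are complements of opens:
  closed(X, τ) = {∅, {4}, {1, 3, 4, 5}, {1, 2, 3, 4, 5}}.
int(A) = ⋃ {U ∈ τ : U ⊆ A}. Opens contained in A: ∅, {2}.
Taking the union of these: int(A) = {2}.
cl(A) = ⋂ {C closed : A ⊆ C}. Closed sets containing A: {1, 2, 3, 4, 5}.
Intersecting these: cl(A) = {1, 2, 3, 4, 5}.
∂A = cl(A) ∖ int(A) = {1, 2, 3, 4, 5} ∖ {2} = {1, 3, 4, 5}.


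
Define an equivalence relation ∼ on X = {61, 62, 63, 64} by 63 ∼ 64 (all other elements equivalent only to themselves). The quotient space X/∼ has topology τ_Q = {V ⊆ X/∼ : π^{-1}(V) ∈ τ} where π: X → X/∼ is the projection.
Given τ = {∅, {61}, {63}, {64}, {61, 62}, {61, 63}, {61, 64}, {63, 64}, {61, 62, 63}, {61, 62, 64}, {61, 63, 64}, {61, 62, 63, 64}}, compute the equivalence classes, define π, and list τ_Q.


X/∼ = {[61], [62], [63=64]}; |τ_Q| = 6.

Equivalence classes: [61], [62], [63=64].
Quotient map π: X → X/∼ sends 61 ↦ [61], 62 ↦ [62], 63 ↦ [63=64], 64 ↦ [63=64].
For each subset V ⊆ X/∼, compute π^{-1}(V) ⊆ X and check whether π^{-1}(V) ∈ τ. V is open in τ_Q iff π^{-1}(V) ∈ τ.
  V = {}: π^{-1}(V) = ∅ ∈ τ ✓.
  V = {[61]}: π^{-1}(V) = {61} ∈ τ ✓.
  V = {[62]}: π^{-1}(V) = {62} ∉ τ ✗.
  V = {[61], [62]}: π^{-1}(V) = {61, 62} ∈ τ ✓.
  V = {[63=64]}: π^{-1}(V) = {63, 64} ∈ τ ✓.
  V = {[61], [63=64]}: π^{-1}(V) = {61, 63, 64} ∈ τ ✓.
  V = {[62], [63=64]}: π^{-1}(V) = {62, 63, 64} ∉ τ ✗.
  V = {[61], [62], [63=64]}: π^{-1}(V) = {61, 62, 63, 64} ∈ τ ✓.
Open sets in the quotient: τ_Q = {{}, {[61]}, {[61], [62]}, {[63=64]}, {[61], [63=64]}, {[61], [62], [63=64]}} (6 elements).


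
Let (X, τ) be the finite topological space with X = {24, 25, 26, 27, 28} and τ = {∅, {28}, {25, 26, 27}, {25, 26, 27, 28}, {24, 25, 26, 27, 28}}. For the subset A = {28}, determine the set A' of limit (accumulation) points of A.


A' = {24}

For each x ∈ X, list the open sets U ∈ τ with x ∈ U, then check whether U ∩ (A ∖ {x}) ≠ ∅ for every such U.
  x = 24: opens ∋ x are {24, 25, 26, 27, 28}; each meets A ∖ {24}, so x IS a limit point.
  x = 25: open {25, 26, 27} ∋ x has {25, 26, 27} ∩ (A ∖ {25}) = ∅, so x is NOT a limit point.
  x = 26: open {25, 26, 27} ∋ x has {25, 26, 27} ∩ (A ∖ {26}) = ∅, so x is NOT a limit point.
  x = 27: open {25, 26, 27} ∋ x has {25, 26, 27} ∩ (A ∖ {27}) = ∅, so x is NOT a limit point.
  x = 28: open {28} ∋ x has {28} ∩ (A ∖ {28}) = ∅, so x is NOT a limit point.
Collecting: A' = {24}.


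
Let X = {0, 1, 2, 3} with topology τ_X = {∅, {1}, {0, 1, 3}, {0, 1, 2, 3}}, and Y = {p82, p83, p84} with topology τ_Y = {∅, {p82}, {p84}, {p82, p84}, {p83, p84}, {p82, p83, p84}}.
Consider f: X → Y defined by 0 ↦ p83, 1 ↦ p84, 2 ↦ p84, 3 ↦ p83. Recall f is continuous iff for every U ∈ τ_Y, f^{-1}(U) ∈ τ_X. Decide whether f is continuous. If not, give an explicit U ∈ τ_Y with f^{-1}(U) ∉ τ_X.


f is NOT continuous.

Compute f^{-1}(U) for each U ∈ τ_Y:
  U = ∅: f^{-1}(U) = ∅ ∈ τ_X ✓.
  U = {p82}: f^{-1}(U) = ∅ ∈ τ_X ✓.
  U = {p84}: f^{-1}(U) = {1, 2} ∉ τ_X ✗.
  U = {p82, p84}: f^{-1}(U) = {1, 2} ∉ τ_X ✗.
  U = {p83, p84}: f^{-1}(U) = {0, 1, 2, 3} ∈ τ_X ✓.
  U = {p82, p83, p84}: f^{-1}(U) = {0, 1, 2, 3} ∈ τ_X ✓.
Found U = {p84} with f^{-1}(U) = {1, 2} not in τ_X. Therefore f is NOT continuous.


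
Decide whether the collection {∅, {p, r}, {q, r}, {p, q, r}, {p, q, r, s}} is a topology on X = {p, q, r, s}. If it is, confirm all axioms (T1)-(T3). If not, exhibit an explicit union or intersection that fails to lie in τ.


τ is NOT a topology on X.

Axiom (T1): ∅ ∈ τ? Yes; X ∈ τ? Yes.
Axiom (T2/T3): check pairwise unions and intersections of members of τ.
Counterexample for (T3): {p, r} ∩ {q, r} = {r} ∉ τ. Therefore τ is NOT a topology.


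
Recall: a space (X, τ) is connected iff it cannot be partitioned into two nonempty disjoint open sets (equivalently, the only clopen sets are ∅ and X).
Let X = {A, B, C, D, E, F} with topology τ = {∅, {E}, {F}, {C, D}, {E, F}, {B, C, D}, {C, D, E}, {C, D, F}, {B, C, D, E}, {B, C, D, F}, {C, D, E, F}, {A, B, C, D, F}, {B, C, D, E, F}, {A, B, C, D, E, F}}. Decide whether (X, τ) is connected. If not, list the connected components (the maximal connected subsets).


(X, τ) is disconnected; components = [{E}, {A, B, C, D, F}].

Find clopen sets (U ∈ τ with X ∖ U ∈ τ):
  U = ∅, X ∖ U = {A, B, C, D, E, F} — both open, so U is clopen.
  U = {E}, X ∖ U = {A, B, C, D, F} — both open, so U is clopen.
  U = {A, B, C, D, F}, X ∖ U = {E} — both open, so U is clopen.
  U = {A, B, C, D, E, F}, X ∖ U = ∅ — both open, so U is clopen.
Nontrivial clopen(s) exist: e.g. {E}. So (X, τ) is disconnected.
Compute connected components by grouping points that agree on all clopens:
  component: {E}
  component: {A, B, C, D, F}


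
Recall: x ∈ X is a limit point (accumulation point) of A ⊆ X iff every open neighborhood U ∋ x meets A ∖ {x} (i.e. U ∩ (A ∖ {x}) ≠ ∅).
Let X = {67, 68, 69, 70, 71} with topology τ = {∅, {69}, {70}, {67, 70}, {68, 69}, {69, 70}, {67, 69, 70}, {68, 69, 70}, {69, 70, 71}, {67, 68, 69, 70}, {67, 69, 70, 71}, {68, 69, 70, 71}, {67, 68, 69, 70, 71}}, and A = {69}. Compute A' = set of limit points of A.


A' = {68, 71}

For each x ∈ X, list the open sets U ∈ τ with x ∈ U, then check whether U ∩ (A ∖ {x}) ≠ ∅ for every such U.
  x = 67: open {67, 70} ∋ x has {67, 70} ∩ (A ∖ {67}) = ∅, so x is NOT a limit point.
  x = 68: opens ∋ x are {68, 69}, {68, 69, 70}, {67, 68, 69, 70}, {68, 69, 70, 71}, {67, 68, 69, 70, 71}; each meets A ∖ {68}, so x IS a limit point.
  x = 69: open {69} ∋ x has {69} ∩ (A ∖ {69}) = ∅, so x is NOT a limit point.
  x = 70: open {70} ∋ x has {70} ∩ (A ∖ {70}) = ∅, so x is NOT a limit point.
  x = 71: opens ∋ x are {69, 70, 71}, {67, 69, 70, 71}, {68, 69, 70, 71}, {67, 68, 69, 70, 71}; each meets A ∖ {71}, so x IS a limit point.
Collecting: A' = {68, 71}.


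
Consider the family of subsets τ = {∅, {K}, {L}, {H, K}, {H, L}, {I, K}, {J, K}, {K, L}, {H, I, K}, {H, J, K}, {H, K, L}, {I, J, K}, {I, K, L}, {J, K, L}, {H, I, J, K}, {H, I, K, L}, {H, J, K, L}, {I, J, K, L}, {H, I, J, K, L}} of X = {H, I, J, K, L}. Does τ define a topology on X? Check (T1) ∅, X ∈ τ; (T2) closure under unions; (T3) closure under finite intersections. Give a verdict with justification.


τ is NOT a topology on X.

Axiom (T1): ∅ ∈ τ? Yes; X ∈ τ? Yes.
Axiom (T2/T3): check pairwise unions and intersections of members of τ.
Counterexample for (T3): {H, K} ∩ {H, L} = {H} ∉ τ. Therefore τ is NOT a topology.


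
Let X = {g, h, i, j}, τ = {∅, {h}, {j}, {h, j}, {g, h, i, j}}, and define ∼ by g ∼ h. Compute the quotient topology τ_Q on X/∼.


X/∼ = {[g=h], [i], [j]}; |τ_Q| = 3.

Equivalence classes: [g=h], [i], [j].
Quotient map π: X → X/∼ sends g ↦ [g=h], h ↦ [g=h], i ↦ [i], j ↦ [j].
For each subset V ⊆ X/∼, compute π^{-1}(V) ⊆ X and check whether π^{-1}(V) ∈ τ. V is open in τ_Q iff π^{-1}(V) ∈ τ.
  V = {}: π^{-1}(V) = ∅ ∈ τ ✓.
  V = {[g=h]}: π^{-1}(V) = {g, h} ∉ τ ✗.
  V = {[i]}: π^{-1}(V) = {i} ∉ τ ✗.
  V = {[g=h], [i]}: π^{-1}(V) = {g, h, i} ∉ τ ✗.
  V = {[j]}: π^{-1}(V) = {j} ∈ τ ✓.
  V = {[g=h], [j]}: π^{-1}(V) = {g, h, j} ∉ τ ✗.
  V = {[i], [j]}: π^{-1}(V) = {i, j} ∉ τ ✗.
  V = {[g=h], [i], [j]}: π^{-1}(V) = {g, h, i, j} ∈ τ ✓.
Open sets in the quotient: τ_Q = {{}, {[j]}, {[g=h], [i], [j]}} (3 elements).


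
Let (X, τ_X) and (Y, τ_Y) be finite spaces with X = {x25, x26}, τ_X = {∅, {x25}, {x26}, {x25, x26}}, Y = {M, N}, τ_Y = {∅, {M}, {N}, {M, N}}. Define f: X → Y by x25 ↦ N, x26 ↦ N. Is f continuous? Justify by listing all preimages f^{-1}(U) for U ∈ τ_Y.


f IS continuous.

Compute f^{-1}(U) for each U ∈ τ_Y:
  U = ∅: f^{-1}(U) = ∅ ∈ τ_X ✓.
  U = {M}: f^{-1}(U) = ∅ ∈ τ_X ✓.
  U = {N}: f^{-1}(U) = {x25, x26} ∈ τ_X ✓.
  U = {M, N}: f^{-1}(U) = {x25, x26} ∈ τ_X ✓.
Every preimage lies in τ_X, so f IS continuous.


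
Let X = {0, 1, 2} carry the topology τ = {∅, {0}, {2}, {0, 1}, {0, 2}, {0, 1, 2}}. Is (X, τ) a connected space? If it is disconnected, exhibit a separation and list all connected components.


(X, τ) is disconnected; components = [{2}, {0, 1}].

Find clopen sets (U ∈ τ with X ∖ U ∈ τ):
  U = ∅, X ∖ U = {0, 1, 2} — both open, so U is clopen.
  U = {2}, X ∖ U = {0, 1} — both open, so U is clopen.
  U = {0, 1}, X ∖ U = {2} — both open, so U is clopen.
  U = {0, 1, 2}, X ∖ U = ∅ — both open, so U is clopen.
Nontrivial clopen(s) exist: e.g. {2}. So (X, τ) is disconnected.
Compute connected components by grouping points that agree on all clopens:
  component: {2}
  component: {0, 1}


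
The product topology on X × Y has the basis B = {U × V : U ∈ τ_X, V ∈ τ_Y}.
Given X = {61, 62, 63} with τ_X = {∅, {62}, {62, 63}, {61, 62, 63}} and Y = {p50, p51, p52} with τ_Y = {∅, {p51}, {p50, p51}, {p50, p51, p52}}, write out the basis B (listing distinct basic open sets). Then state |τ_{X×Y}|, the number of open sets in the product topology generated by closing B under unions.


Basis B = {∅ × ∅, {62} × {p51}, {62} × {p50, p51}, {62, 63} × {p51}, {61, 62, 63} × {p51}, {62} × {p50, p51, p52}, {62, 63} × {p50, p51}, {61, 62, 63} × {p50, p51}, {62, 63} × {p50, p51, p52}, {61, 62, 63} × {p50, p51, p52}}; |τ_{X×Y}| = 20.

Enumerate products U × V with U ∈ τ_X, V ∈ τ_Y (deduplicated):
  ∅ × ∅ = {} (∅)
  {62} × {p51} = {(62,p51)}
  {62} × {p50, p51} = {(62,p50), (62,p51)}
  {62, 63} × {p51} = {(62,p51), (63,p51)}
  {61, 62, 63} × {p51} = {(61,p51), (62,p51), (63,p51)}
  {62} × {p50, p51, p52} = {(62,p50), (62,p51), (62,p52)}
  {62, 63} × {p50, p51} = {(62,p50), (62,p51), (63,p50), (63,p51)}
  {61, 62, 63} × {p50, p51} = {(61,p50), (61,p51), (62,p50), (62,p51), (63,p50), (63,p51)}
  {62, 63} × {p50, p51, p52} = {(62,p50), (62,p51), (62,p52), (63,p50), (63,p51), (63,p52)}
  {61, 62, 63} × {p50, p51, p52} = {(61,p50), (61,p51), (61,p52), (62,p50), (62,p51), (62,p52), (63,p50), (63,p51), (63,p52)}
These 10 distinct sets form the basis B.
Close under arbitrary unions to get τ_{X×Y}; counting gives |τ_{X×Y}| = 20.


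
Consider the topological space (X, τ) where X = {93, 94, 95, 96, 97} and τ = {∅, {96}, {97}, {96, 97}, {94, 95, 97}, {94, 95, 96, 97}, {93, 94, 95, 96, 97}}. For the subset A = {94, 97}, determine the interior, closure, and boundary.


int(A) = {97}, cl(A) = {93, 94, 95, 97}, ∂A = {93, 94, 95}.

Closed sets in (X, τ) are complements of opens:
  closed(X, τ) = {∅, {93}, {93, 96}, {93, 94, 95}, {93, 94, 95, 96}, {93, 94, 95, 97}, {93, 94, 95, 96, 97}}.
int(A) = ⋃ {U ∈ τ : U ⊆ A}. Opens contained in A: ∅, {97}.
Taking the union of these: int(A) = {97}.
cl(A) = ⋂ {C closed : A ⊆ C}. Closed sets containing A: {93, 94, 95, 97}, {93, 94, 95, 96, 97}.
Intersecting these: cl(A) = {93, 94, 95, 97}.
∂A = cl(A) ∖ int(A) = {93, 94, 95, 97} ∖ {97} = {93, 94, 95}.


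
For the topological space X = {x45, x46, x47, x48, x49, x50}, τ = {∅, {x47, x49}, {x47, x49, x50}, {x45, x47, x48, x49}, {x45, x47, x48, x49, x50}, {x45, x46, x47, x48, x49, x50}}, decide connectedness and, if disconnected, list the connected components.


(X, τ) is connected.

Find clopen sets (U ∈ τ with X ∖ U ∈ τ):
  U = ∅, X ∖ U = {x45, x46, x47, x48, x49, x50} — both open, so U is clopen.
  U = {x45, x46, x47, x48, x49, x50}, X ∖ U = ∅ — both open, so U is clopen.
Only trivial clopens (∅ and X) exist, so (X, τ) is connected.
Compute connected components by grouping points that agree on all clopens:
  component: {x45, x46, x47, x48, x49, x50}


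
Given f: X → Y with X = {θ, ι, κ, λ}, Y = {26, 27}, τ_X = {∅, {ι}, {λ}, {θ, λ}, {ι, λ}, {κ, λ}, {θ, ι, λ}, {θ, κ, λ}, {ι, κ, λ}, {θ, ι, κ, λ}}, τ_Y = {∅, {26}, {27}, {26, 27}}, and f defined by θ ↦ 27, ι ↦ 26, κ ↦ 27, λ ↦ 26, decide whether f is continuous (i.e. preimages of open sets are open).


f is NOT continuous.

Compute f^{-1}(U) for each U ∈ τ_Y:
  U = ∅: f^{-1}(U) = ∅ ∈ τ_X ✓.
  U = {26}: f^{-1}(U) = {ι, λ} ∈ τ_X ✓.
  U = {27}: f^{-1}(U) = {θ, κ} ∉ τ_X ✗.
  U = {26, 27}: f^{-1}(U) = {θ, ι, κ, λ} ∈ τ_X ✓.
Found U = {27} with f^{-1}(U) = {θ, κ} not in τ_X. Therefore f is NOT continuous.


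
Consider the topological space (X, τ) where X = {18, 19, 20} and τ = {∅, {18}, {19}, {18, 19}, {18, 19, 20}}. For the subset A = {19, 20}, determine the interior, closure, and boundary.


int(A) = {19}, cl(A) = {19, 20}, ∂A = {20}.

Closed sets in (X, τ) are complements of opens:
  closed(X, τ) = {∅, {20}, {18, 20}, {19, 20}, {18, 19, 20}}.
int(A) = ⋃ {U ∈ τ : U ⊆ A}. Opens contained in A: ∅, {19}.
Taking the union of these: int(A) = {19}.
cl(A) = ⋂ {C closed : A ⊆ C}. Closed sets containing A: {19, 20}, {18, 19, 20}.
Intersecting these: cl(A) = {19, 20}.
∂A = cl(A) ∖ int(A) = {19, 20} ∖ {19} = {20}.


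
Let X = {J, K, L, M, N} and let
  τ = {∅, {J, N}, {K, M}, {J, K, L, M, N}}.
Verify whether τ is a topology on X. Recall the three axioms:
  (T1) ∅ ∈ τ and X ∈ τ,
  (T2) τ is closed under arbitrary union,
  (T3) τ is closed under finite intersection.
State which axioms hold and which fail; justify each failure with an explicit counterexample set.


τ is NOT a topology on X.

Axiom (T1): ∅ ∈ τ? Yes; X ∈ τ? Yes.
Axiom (T2/T3): check pairwise unions and intersections of members of τ.
Counterexample for (T2): {J, N} ∪ {K, M} = {J, K, M, N} ∉ τ. Therefore τ is NOT a topology.


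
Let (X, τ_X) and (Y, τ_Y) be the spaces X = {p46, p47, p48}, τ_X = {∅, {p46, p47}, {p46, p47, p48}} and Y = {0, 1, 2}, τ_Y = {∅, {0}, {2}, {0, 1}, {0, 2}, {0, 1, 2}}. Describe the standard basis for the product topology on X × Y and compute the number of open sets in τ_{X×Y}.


Basis B = {∅ × ∅, {p46, p47} × {0}, {p46, p47} × {2}, {p46, p47, p48} × {0}, {p46, p47, p48} × {2}, {p46, p47} × {0, 1}, {p46, p47} × {0, 2}, {p46, p47} × {0, 1, 2}, {p46, p47, p48} × {0, 1}, {p46, p47, p48} × {0, 2}, {p46, p47, p48} × {0, 1, 2}}; |τ_{X×Y}| = 18.

Enumerate products U × V with U ∈ τ_X, V ∈ τ_Y (deduplicated):
  ∅ × ∅ = {} (∅)
  {p46, p47} × {0} = {(p46,0), (p47,0)}
  {p46, p47} × {2} = {(p46,2), (p47,2)}
  {p46, p47, p48} × {0} = {(p46,0), (p47,0), (p48,0)}
  {p46, p47, p48} × {2} = {(p46,2), (p47,2), (p48,2)}
  {p46, p47} × {0, 1} = {(p46,0), (p46,1), (p47,0), (p47,1)}
  {p46, p47} × {0, 2} = {(p46,0), (p46,2), (p47,0), (p47,2)}
  {p46, p47} × {0, 1, 2} = {(p46,0), (p46,1), (p46,2), (p47,0), (p47,1), (p47,2)}
  {p46, p47, p48} × {0, 1} = {(p46,0), (p46,1), (p47,0), (p47,1), (p48,0), (p48,1)}
  {p46, p47, p48} × {0, 2} = {(p46,0), (p46,2), (p47,0), (p47,2), (p48,0), (p48,2)}
  {p46, p47, p48} × {0, 1, 2} = {(p46,0), (p46,1), (p46,2), (p47,0), (p47,1), (p47,2), (p48,0), (p48,1), (p48,2)}
These 11 distinct sets form the basis B.
Close under arbitrary unions to get τ_{X×Y}; counting gives |τ_{X×Y}| = 18.


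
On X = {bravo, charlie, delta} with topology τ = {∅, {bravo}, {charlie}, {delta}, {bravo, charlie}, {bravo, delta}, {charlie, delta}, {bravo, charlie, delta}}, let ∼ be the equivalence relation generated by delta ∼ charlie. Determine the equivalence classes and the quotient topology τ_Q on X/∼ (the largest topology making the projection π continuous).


X/∼ = {[bravo], [charlie=delta]}; |τ_Q| = 4.

Equivalence classes: [bravo], [charlie=delta].
Quotient map π: X → X/∼ sends bravo ↦ [bravo], charlie ↦ [charlie=delta], delta ↦ [charlie=delta].
For each subset V ⊆ X/∼, compute π^{-1}(V) ⊆ X and check whether π^{-1}(V) ∈ τ. V is open in τ_Q iff π^{-1}(V) ∈ τ.
  V = {}: π^{-1}(V) = ∅ ∈ τ ✓.
  V = {[bravo]}: π^{-1}(V) = {bravo} ∈ τ ✓.
  V = {[charlie=delta]}: π^{-1}(V) = {charlie, delta} ∈ τ ✓.
  V = {[bravo], [charlie=delta]}: π^{-1}(V) = {bravo, charlie, delta} ∈ τ ✓.
Open sets in the quotient: τ_Q = {{}, {[bravo]}, {[charlie=delta]}, {[bravo], [charlie=delta]}} (4 elements).


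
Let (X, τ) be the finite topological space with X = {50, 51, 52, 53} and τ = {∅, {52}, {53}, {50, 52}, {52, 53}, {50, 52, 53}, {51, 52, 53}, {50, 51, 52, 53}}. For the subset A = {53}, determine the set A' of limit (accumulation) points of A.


A' = {51}

For each x ∈ X, list the open sets U ∈ τ with x ∈ U, then check whether U ∩ (A ∖ {x}) ≠ ∅ for every such U.
  x = 50: open {50, 52} ∋ x has {50, 52} ∩ (A ∖ {50}) = ∅, so x is NOT a limit point.
  x = 51: opens ∋ x are {51, 52, 53}, {50, 51, 52, 53}; each meets A ∖ {51}, so x IS a limit point.
  x = 52: open {52} ∋ x has {52} ∩ (A ∖ {52}) = ∅, so x is NOT a limit point.
  x = 53: open {53} ∋ x has {53} ∩ (A ∖ {53}) = ∅, so x is NOT a limit point.
Collecting: A' = {51}.


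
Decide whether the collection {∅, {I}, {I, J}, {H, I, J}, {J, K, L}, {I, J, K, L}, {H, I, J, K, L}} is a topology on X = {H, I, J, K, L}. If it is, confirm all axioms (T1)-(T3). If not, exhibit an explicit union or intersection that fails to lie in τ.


τ is NOT a topology on X.

Axiom (T1): ∅ ∈ τ? Yes; X ∈ τ? Yes.
Axiom (T2/T3): check pairwise unions and intersections of members of τ.
Counterexample for (T3): {I, J} ∩ {J, K, L} = {J} ∉ τ. Therefore τ is NOT a topology.
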